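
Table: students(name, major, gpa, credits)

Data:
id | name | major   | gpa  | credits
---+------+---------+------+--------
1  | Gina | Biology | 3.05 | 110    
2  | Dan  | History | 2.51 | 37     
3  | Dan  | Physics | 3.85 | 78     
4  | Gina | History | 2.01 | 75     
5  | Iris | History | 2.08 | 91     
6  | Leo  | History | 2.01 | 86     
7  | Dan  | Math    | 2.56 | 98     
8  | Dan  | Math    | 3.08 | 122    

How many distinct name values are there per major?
SELECT major, COUNT(DISTINCT name)
FROM students
GROUP BY major

Result:
  Biology: 1 distinct
  History: 4 distinct
  Math: 1 distinct
  Physics: 1 distinct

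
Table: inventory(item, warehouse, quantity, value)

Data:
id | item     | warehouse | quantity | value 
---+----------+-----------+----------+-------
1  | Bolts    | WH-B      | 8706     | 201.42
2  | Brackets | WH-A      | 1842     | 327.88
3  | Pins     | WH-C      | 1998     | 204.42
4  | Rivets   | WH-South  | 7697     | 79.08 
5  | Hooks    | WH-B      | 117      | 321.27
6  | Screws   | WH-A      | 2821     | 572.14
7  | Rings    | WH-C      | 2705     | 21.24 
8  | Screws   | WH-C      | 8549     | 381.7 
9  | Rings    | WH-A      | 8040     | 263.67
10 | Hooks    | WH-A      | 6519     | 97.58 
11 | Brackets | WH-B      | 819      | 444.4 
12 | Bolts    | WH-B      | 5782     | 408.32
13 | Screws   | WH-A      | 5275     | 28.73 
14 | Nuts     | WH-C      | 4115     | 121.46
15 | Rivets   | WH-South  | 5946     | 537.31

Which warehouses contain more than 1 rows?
SELECT warehouse, COUNT(*) as cnt
FROM inventory
GROUP BY warehouse
HAVING COUNT(*) > 1

Result:
  WH-A: 5
  WH-B: 4
  WH-C: 4
  WH-South: 2

Note: HAVING filters groups after aggregation, WHERE filters rows before.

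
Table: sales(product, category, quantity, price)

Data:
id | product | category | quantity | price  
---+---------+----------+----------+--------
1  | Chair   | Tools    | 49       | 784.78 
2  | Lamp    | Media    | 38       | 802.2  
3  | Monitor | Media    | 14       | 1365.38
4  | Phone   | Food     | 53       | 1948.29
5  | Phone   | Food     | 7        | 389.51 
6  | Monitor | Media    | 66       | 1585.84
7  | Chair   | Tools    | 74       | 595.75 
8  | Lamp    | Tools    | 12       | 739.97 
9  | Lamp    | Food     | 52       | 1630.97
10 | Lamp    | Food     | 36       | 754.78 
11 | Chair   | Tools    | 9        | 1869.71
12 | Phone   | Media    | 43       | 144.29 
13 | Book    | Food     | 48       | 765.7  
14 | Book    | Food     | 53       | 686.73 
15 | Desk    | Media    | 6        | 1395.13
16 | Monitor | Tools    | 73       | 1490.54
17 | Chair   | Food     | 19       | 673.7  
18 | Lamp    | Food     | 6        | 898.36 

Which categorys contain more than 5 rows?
SELECT category, COUNT(*) as cnt
FROM sales
GROUP BY category
HAVING COUNT(*) > 5

Result:
  Food: 8

Note: HAVING filters groups after aggregation, WHERE filters rows before.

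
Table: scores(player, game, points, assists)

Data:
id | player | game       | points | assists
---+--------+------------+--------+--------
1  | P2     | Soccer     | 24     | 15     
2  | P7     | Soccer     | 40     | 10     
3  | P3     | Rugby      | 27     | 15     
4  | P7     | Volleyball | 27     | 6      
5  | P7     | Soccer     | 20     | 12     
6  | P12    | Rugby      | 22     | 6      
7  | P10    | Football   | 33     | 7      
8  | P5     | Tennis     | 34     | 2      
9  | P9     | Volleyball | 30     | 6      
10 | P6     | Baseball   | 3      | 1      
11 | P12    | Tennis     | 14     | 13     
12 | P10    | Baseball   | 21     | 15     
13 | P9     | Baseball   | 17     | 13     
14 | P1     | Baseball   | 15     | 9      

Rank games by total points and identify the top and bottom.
SELECT game, SUM(points)
FROM scores
GROUP BY game
ORDER BY SUM(points)

All groups:
  Football: 33
  Tennis: 48
  Rugby: 49
  Baseball: 56
  Volleyball: 57
  Soccer: 84

Highest: Soccer (84)
Lowest: Football (33)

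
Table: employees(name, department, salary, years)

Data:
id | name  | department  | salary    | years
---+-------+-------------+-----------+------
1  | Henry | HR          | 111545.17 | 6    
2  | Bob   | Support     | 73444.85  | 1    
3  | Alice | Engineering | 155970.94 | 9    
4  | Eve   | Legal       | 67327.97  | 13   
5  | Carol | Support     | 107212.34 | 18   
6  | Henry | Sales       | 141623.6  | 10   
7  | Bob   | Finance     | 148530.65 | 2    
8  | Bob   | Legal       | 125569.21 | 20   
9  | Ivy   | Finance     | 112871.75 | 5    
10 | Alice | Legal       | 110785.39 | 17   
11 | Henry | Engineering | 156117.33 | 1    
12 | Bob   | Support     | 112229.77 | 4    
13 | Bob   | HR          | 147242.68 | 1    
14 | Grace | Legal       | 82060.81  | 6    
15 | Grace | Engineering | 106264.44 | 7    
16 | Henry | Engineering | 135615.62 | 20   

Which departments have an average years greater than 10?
SELECT department, AVG(years)
FROM employees
GROUP BY department
HAVING AVG(years) > 10

Result:
  Legal: avg=14.00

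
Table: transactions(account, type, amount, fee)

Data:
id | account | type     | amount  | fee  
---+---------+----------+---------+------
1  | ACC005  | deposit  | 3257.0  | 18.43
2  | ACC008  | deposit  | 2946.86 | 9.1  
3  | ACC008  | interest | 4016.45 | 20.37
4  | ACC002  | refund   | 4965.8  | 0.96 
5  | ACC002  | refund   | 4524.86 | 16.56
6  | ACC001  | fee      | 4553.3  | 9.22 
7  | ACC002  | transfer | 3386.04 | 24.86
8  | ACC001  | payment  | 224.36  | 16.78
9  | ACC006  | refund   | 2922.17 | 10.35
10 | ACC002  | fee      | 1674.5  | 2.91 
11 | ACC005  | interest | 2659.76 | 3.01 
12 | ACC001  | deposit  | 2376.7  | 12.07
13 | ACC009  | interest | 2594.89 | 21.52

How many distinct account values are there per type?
SELECT type, COUNT(DISTINCT account)
FROM transactions
GROUP BY type

Result:
  deposit: 3 distinct
  fee: 2 distinct
  interest: 3 distinct
  payment: 1 distinct
  refund: 2 distinct
  transfer: 1 distinct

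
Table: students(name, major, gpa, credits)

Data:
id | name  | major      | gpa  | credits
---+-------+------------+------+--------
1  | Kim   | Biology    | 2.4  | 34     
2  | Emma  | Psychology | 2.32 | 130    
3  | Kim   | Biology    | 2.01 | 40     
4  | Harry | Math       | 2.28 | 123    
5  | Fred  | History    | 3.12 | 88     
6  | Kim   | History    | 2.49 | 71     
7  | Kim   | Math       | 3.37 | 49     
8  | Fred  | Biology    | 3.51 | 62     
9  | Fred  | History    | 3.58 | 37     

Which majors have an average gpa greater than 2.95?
SELECT major, AVG(gpa)
FROM students
GROUP BY major
HAVING AVG(gpa) > 2.95

Result:
  History: avg=3.06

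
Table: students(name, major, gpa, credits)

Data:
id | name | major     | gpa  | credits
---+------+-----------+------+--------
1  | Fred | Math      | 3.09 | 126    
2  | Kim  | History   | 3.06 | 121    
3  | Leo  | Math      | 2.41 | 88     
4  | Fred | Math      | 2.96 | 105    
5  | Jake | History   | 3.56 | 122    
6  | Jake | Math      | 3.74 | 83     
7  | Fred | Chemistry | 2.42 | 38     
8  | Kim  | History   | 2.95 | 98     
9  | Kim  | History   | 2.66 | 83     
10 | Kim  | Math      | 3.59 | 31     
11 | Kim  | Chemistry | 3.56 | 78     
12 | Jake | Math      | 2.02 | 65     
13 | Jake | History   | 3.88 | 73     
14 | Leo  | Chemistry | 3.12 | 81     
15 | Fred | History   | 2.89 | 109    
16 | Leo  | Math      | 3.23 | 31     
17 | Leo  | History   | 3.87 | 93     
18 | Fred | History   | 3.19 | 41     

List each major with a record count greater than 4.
SELECT major, COUNT(*) as cnt
FROM students
GROUP BY major
HAVING COUNT(*) > 4

Result:
  History: 8
  Math: 7

Note: HAVING filters groups after aggregation, WHERE filters rows before.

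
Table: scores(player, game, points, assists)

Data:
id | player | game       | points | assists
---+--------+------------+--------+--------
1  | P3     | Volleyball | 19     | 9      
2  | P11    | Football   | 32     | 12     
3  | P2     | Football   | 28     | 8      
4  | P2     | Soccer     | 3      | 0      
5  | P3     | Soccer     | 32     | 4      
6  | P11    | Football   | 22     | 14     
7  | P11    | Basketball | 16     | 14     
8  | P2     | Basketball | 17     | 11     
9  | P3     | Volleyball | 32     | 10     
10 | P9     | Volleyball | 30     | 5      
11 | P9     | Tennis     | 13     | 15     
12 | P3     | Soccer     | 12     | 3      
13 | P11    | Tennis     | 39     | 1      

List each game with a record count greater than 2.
SELECT game, COUNT(*) as cnt
FROM scores
GROUP BY game
HAVING COUNT(*) > 2

Result:
  Football: 3
  Soccer: 3
  Volleyball: 3

Note: HAVING filters groups after aggregation, WHERE filters rows before.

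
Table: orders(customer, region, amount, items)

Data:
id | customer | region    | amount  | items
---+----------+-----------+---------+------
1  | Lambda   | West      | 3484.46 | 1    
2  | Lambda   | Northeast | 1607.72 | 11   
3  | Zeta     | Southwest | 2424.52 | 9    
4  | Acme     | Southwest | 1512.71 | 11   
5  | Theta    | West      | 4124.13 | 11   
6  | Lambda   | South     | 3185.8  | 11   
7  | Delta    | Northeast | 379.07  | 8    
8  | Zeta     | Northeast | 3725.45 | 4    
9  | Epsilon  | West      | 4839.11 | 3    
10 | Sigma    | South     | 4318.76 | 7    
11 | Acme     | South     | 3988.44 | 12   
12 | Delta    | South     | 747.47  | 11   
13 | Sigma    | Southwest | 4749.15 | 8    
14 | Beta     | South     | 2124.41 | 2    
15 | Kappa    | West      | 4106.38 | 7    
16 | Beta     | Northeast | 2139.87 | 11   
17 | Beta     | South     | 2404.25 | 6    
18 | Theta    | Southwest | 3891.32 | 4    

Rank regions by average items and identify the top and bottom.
SELECT region, AVG(items)
FROM orders
GROUP BY region
ORDER BY AVG(items)

All groups:
  West: 5.50
  Southwest: 8.00
  South: 8.17
  Northeast: 8.50

Highest: Northeast (8.50)
Lowest: West (5.50)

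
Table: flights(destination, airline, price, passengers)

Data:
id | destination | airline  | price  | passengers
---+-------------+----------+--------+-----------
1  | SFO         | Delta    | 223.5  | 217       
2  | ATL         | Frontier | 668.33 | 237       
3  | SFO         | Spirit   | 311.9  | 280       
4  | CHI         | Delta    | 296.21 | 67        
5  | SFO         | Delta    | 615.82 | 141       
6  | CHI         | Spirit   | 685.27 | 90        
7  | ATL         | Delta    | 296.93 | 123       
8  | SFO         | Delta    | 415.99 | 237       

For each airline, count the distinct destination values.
SELECT airline, COUNT(DISTINCT destination)
FROM flights
GROUP BY airline

Result:
  Delta: 3 distinct
  Frontier: 1 distinct
  Spirit: 2 distinct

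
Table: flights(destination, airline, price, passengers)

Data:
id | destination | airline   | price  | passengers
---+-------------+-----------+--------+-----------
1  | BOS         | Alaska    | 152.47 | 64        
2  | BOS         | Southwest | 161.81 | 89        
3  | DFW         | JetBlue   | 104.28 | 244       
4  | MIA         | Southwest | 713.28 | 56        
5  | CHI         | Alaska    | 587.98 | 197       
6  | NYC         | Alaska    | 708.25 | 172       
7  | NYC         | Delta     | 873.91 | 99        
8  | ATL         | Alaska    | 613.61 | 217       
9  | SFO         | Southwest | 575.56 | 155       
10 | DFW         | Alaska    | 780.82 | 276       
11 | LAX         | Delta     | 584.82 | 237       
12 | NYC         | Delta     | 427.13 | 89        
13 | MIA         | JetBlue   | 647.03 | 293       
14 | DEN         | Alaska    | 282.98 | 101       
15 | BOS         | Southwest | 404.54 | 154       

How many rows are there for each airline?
SELECT airline, COUNT(*) as count
FROM flights
GROUP BY airline

Result:
  Alaska: 6
  Delta: 3
  JetBlue: 2
  Southwest: 4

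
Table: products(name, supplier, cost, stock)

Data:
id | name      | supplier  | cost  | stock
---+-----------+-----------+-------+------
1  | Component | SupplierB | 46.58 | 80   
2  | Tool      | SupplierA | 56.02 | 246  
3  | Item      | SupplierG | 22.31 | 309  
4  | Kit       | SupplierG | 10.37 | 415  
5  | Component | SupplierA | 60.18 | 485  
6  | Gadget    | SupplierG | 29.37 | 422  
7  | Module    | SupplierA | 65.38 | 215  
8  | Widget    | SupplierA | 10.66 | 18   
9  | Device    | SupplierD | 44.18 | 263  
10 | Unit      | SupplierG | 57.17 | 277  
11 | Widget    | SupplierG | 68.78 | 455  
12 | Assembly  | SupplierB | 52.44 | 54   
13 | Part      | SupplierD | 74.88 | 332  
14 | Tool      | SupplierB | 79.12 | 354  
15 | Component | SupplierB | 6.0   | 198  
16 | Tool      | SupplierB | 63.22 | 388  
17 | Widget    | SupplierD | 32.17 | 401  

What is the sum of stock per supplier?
SELECT supplier, SUM(stock) as result
FROM products
GROUP BY supplier

Result:
  SupplierA: 964
  SupplierB: 1074
  SupplierD: 996
  SupplierG: 1878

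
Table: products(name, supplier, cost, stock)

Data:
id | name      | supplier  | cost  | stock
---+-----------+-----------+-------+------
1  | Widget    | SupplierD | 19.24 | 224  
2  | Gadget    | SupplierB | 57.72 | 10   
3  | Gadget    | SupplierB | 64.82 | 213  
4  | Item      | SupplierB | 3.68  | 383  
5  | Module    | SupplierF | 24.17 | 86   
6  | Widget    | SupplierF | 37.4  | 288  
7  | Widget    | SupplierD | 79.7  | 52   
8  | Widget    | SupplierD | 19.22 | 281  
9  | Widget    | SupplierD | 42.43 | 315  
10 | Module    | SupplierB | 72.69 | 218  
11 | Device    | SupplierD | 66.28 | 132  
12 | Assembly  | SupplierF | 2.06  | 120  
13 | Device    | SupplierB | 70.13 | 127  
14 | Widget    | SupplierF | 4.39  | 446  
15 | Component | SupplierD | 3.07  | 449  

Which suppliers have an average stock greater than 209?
SELECT supplier, AVG(stock)
FROM products
GROUP BY supplier
HAVING AVG(stock) > 209

Result:
  SupplierD: avg=242.17
  SupplierF: avg=235.00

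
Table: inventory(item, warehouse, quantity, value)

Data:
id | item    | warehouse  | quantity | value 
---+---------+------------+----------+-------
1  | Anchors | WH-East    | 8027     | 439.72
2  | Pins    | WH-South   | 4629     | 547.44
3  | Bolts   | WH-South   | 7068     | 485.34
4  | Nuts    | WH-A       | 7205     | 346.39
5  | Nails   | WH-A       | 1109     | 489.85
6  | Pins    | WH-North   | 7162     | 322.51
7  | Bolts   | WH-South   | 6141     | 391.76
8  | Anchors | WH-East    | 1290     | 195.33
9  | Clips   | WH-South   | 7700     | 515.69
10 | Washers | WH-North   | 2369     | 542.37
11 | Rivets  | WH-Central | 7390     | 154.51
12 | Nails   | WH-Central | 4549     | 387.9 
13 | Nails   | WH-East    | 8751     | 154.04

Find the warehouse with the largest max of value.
SELECT warehouse, MAX(value) as val
FROM inventory
GROUP BY warehouse
ORDER BY val DESC
LIMIT 1

Result: WH-South with max(value) = 547.44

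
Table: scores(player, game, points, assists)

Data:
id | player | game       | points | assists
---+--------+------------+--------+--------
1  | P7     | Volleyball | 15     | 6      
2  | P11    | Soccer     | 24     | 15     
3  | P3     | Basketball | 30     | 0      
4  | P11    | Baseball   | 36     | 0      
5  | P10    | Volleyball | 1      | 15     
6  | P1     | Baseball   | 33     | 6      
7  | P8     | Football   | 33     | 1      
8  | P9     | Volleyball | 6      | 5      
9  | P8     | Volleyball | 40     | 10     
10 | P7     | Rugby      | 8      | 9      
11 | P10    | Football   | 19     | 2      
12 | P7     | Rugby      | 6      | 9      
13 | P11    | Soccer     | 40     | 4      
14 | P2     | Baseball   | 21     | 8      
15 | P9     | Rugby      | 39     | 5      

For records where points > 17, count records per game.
SELECT game, COUNT(*)
FROM scores
WHERE points > 17
GROUP BY game

Note: WHERE filters rows before grouping.

Result:
  Baseball: 3
  Basketball: 1
  Football: 2
  Rugby: 1
  Soccer: 2
  Volleyball: 1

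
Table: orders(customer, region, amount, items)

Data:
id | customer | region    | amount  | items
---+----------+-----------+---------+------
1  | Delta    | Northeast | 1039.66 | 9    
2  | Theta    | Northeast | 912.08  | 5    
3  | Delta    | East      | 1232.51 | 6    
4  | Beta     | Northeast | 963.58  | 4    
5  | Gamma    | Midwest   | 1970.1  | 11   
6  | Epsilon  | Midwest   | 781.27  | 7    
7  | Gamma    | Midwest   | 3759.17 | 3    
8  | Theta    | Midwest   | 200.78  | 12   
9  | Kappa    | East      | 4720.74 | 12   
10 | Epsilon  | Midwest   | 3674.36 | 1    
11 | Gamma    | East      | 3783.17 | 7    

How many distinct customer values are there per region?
SELECT region, COUNT(DISTINCT customer)
FROM orders
GROUP BY region

Result:
  East: 3 distinct
  Midwest: 3 distinct
  Northeast: 3 distinct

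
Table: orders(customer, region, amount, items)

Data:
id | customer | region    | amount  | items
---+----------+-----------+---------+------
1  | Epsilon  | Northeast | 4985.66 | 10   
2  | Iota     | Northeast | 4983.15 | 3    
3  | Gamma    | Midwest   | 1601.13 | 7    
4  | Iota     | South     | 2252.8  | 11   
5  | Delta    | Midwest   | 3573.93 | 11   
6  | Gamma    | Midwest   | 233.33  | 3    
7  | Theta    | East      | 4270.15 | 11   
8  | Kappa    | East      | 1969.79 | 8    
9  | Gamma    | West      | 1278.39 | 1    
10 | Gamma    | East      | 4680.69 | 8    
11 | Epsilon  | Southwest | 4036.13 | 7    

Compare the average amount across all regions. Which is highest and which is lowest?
SELECT region, AVG(amount)
FROM orders
GROUP BY region
ORDER BY AVG(amount)

All groups:
  West: 1278.39
  Midwest: 1802.80
  South: 2252.80
  East: 3640.21
  Southwest: 4036.13
  Northeast: 4984.41

Highest: Northeast (4984.41)
Lowest: West (1278.39)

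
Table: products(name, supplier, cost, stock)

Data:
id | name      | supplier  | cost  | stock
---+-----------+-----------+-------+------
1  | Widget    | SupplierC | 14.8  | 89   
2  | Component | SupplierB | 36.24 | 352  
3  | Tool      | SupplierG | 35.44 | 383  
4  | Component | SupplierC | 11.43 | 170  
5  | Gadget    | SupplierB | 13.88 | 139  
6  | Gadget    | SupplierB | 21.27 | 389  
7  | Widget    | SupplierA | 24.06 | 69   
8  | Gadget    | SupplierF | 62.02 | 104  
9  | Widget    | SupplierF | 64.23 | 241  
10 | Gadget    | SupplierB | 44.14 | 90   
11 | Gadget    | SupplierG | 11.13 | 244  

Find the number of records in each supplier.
SELECT supplier, COUNT(*) as count
FROM products
GROUP BY supplier

Result:
  SupplierA: 1
  SupplierB: 4
  SupplierC: 2
  SupplierF: 2
  SupplierG: 2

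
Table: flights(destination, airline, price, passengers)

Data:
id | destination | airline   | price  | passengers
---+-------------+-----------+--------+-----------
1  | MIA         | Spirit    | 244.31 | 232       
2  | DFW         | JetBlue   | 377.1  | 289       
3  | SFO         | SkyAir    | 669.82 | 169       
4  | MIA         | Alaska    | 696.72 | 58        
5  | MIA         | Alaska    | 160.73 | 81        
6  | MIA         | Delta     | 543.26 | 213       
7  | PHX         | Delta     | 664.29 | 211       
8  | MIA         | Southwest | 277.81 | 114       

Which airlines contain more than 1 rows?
SELECT airline, COUNT(*) as cnt
FROM flights
GROUP BY airline
HAVING COUNT(*) > 1

Result:
  Alaska: 2
  Delta: 2

Note: HAVING filters groups after aggregation, WHERE filters rows before.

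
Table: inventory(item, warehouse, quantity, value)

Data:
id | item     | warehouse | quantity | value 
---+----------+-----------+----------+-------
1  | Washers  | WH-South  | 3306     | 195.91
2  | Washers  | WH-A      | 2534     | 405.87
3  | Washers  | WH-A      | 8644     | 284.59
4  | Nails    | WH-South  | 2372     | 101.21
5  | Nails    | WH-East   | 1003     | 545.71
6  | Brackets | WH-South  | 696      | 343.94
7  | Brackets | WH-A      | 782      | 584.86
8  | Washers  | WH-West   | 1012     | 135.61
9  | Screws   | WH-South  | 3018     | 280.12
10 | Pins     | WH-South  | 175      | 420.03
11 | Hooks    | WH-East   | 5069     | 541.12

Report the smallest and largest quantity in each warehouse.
SELECT warehouse, MIN(quantity), MAX(quantity)
FROM inventory
GROUP BY warehouse

Result:
  WH-A: min=782, max=8644
  WH-East: min=1003, max=5069
  WH-South: min=175, max=3306
  WH-West: min=1012, max=1012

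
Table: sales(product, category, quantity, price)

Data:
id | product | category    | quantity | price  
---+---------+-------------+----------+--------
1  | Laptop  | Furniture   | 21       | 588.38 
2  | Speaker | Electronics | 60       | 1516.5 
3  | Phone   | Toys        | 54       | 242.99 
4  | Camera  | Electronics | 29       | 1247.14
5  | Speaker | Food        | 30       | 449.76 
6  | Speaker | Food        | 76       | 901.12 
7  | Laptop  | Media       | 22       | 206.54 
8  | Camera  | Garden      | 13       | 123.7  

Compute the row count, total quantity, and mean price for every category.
SELECT category,
       COUNT(*) as cnt,
       SUM(quantity) as total_quantity,
       AVG(price) as avg_price
FROM sales
GROUP BY category

Result:
  Electronics: 2 records, 89 total quantity, 1381.82 avg price
  Food: 2 records, 106 total quantity, 675.44 avg price
  Furniture: 1 records, 21 total quantity, 588.38 avg price
  Garden: 1 records, 13 total quantity, 123.70 avg price
  Media: 1 records, 22 total quantity, 206.54 avg price
  Toys: 1 records, 54 total quantity, 242.99 avg price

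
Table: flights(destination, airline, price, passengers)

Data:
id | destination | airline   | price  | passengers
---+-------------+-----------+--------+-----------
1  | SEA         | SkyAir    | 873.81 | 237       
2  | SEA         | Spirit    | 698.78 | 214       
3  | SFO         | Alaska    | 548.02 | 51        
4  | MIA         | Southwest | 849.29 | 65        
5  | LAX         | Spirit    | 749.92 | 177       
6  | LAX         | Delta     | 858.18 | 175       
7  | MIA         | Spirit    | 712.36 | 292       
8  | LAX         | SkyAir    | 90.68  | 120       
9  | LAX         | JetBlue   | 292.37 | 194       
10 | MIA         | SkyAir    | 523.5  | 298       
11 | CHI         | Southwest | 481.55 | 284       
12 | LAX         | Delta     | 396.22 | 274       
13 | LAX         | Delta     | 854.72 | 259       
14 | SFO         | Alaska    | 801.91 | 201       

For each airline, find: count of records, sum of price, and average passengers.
SELECT airline,
       COUNT(*) as cnt,
       SUM(price) as total_price,
       AVG(passengers) as avg_passengers
FROM flights
GROUP BY airline

Result:
  Alaska: 2 records, 1349.93 total price, 126.00 avg passengers
  Delta: 3 records, 2109.12 total price, 236.00 avg passengers
  JetBlue: 1 records, 292.37 total price, 194.00 avg passengers
  SkyAir: 3 records, 1487.99 total price, 218.33 avg passengers
  Southwest: 2 records, 1330.84 total price, 174.50 avg passengers
  Spirit: 3 records, 2161.06 total price, 227.67 avg passengers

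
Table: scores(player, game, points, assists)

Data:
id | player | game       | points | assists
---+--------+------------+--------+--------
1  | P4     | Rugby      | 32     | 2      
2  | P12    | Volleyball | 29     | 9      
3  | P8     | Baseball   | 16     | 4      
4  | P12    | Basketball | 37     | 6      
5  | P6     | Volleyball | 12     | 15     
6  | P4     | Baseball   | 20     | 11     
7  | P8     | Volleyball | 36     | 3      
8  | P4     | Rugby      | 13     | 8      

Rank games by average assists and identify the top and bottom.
SELECT game, AVG(assists)
FROM scores
GROUP BY game
ORDER BY AVG(assists)

All groups:
  Rugby: 5.00
  Basketball: 6.00
  Baseball: 7.50
  Volleyball: 9.00

Highest: Volleyball (9.00)
Lowest: Rugby (5.00)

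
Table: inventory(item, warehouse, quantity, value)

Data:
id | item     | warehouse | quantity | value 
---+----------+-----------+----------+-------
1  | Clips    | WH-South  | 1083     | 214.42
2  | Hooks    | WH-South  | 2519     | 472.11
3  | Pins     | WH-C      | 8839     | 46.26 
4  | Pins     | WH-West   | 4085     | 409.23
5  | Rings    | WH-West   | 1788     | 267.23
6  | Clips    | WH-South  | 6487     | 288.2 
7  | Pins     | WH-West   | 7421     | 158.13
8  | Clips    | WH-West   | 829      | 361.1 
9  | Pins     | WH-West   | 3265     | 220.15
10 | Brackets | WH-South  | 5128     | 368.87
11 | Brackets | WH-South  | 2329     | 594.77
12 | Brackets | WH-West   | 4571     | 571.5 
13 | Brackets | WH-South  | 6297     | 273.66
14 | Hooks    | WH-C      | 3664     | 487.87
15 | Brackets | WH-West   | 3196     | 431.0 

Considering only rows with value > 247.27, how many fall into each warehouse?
SELECT warehouse, COUNT(*)
FROM inventory
WHERE value > 247.27
GROUP BY warehouse

Note: WHERE filters rows before grouping.

Result:
  WH-C: 1
  WH-South: 5
  WH-West: 5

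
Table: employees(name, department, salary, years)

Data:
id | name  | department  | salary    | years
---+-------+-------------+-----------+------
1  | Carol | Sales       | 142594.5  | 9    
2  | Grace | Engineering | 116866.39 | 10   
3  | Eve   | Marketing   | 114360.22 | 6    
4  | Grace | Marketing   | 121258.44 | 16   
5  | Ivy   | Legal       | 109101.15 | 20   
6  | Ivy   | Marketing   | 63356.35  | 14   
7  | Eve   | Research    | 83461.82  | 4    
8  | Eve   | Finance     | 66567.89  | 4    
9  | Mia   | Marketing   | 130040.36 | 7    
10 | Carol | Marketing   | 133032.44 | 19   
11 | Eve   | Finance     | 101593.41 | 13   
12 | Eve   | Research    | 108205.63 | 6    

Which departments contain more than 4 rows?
SELECT department, COUNT(*) as cnt
FROM employees
GROUP BY department
HAVING COUNT(*) > 4

Result:
  Marketing: 5

Note: HAVING filters groups after aggregation, WHERE filters rows before.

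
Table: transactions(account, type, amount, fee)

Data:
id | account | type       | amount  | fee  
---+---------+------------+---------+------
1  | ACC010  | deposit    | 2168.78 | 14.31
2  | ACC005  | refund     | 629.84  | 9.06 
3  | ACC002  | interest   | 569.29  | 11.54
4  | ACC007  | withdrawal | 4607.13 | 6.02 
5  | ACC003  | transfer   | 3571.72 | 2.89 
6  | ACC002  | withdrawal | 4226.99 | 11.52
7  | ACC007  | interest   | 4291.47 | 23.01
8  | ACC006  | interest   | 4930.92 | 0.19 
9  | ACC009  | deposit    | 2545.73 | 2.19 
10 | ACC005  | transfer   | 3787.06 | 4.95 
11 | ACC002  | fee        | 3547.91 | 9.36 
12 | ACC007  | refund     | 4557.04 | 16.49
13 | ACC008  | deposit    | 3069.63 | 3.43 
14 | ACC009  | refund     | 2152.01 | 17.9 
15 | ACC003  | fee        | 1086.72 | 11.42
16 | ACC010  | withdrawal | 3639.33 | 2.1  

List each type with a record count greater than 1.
SELECT type, COUNT(*) as cnt
FROM transactions
GROUP BY type
HAVING COUNT(*) > 1

Result:
  deposit: 3
  fee: 2
  interest: 3
  refund: 3
  transfer: 2
  withdrawal: 3

Note: HAVING filters groups after aggregation, WHERE filters rows before.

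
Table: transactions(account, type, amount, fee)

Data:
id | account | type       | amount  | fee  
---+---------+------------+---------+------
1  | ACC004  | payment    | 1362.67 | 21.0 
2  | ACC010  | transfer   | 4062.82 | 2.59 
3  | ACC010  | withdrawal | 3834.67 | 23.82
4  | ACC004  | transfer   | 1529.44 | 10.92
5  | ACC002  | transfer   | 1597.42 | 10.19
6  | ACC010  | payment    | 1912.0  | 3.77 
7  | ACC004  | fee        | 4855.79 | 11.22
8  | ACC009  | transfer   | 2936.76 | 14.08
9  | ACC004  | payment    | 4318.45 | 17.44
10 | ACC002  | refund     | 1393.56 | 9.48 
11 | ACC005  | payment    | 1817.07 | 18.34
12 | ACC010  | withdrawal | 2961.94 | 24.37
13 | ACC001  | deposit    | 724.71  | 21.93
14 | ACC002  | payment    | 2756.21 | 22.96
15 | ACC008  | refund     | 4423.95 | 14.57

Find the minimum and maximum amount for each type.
SELECT type, MIN(amount), MAX(amount)
FROM transactions
GROUP BY type

Result:
  deposit: min=724.71, max=724.71
  fee: min=4855.79, max=4855.79
  payment: min=1362.67, max=4318.45
  refund: min=1393.56, max=4423.95
  transfer: min=1529.44, max=4062.82
  withdrawal: min=2961.94, max=3834.67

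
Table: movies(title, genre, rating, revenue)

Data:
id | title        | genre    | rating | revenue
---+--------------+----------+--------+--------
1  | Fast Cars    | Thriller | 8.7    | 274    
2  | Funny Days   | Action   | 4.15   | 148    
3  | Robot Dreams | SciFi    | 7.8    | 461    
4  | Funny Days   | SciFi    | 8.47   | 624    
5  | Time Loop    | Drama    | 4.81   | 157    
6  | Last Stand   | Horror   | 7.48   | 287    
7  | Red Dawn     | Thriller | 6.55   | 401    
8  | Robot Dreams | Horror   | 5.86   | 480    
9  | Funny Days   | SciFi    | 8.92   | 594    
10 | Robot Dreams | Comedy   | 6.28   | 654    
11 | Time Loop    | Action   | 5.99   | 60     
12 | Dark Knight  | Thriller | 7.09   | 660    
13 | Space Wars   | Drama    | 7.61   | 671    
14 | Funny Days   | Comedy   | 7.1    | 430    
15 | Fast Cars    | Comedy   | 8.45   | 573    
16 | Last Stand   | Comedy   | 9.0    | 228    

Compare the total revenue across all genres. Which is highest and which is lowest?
SELECT genre, SUM(revenue)
FROM movies
GROUP BY genre
ORDER BY SUM(revenue)

All groups:
  Action: 208
  Horror: 767
  Drama: 828
  Thriller: 1335
  SciFi: 1679
  Comedy: 1885

Highest: Comedy (1885)
Lowest: Action (208)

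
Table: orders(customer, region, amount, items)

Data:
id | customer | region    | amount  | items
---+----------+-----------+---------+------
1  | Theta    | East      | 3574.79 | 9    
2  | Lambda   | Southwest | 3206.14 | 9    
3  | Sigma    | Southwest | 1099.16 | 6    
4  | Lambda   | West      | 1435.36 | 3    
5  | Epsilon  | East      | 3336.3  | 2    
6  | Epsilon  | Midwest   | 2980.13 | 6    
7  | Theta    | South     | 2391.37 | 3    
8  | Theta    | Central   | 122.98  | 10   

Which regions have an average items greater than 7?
SELECT region, AVG(items)
FROM orders
GROUP BY region
HAVING AVG(items) > 7

Result:
  Central: avg=10.00
  Southwest: avg=7.50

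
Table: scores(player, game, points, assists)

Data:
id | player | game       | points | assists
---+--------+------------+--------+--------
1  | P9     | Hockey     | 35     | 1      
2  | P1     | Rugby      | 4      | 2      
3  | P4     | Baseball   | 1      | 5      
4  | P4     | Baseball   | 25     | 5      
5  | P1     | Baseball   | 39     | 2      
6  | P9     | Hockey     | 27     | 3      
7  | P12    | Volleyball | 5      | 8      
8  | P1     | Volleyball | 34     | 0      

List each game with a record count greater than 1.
SELECT game, COUNT(*) as cnt
FROM scores
GROUP BY game
HAVING COUNT(*) > 1

Result:
  Baseball: 3
  Hockey: 2
  Volleyball: 2

Note: HAVING filters groups after aggregation, WHERE filters rows before.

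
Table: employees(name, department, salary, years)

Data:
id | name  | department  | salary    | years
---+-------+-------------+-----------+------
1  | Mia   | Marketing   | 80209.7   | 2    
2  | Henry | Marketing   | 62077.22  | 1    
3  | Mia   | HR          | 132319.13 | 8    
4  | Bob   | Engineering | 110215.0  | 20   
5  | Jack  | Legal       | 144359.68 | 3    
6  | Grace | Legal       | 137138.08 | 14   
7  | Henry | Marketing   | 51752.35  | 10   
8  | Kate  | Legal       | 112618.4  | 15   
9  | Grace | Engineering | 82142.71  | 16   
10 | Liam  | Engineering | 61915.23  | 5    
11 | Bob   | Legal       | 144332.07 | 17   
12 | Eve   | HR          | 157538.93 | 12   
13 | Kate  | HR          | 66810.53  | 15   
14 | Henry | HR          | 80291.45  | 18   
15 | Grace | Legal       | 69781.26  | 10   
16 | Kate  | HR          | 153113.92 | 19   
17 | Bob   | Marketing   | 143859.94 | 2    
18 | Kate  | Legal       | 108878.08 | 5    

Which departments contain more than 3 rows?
SELECT department, COUNT(*) as cnt
FROM employees
GROUP BY department
HAVING COUNT(*) > 3

Result:
  HR: 5
  Legal: 6
  Marketing: 4

Note: HAVING filters groups after aggregation, WHERE filters rows before.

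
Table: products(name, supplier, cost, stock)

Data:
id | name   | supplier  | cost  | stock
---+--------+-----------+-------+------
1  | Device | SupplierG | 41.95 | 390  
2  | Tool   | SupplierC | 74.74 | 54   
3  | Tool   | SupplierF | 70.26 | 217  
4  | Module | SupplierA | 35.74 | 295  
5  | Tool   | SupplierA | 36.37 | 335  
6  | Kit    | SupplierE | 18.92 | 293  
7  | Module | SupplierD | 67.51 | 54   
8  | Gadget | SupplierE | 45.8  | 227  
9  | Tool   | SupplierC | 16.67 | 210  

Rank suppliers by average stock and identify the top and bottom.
SELECT supplier, AVG(stock)
FROM products
GROUP BY supplier
ORDER BY AVG(stock)

All groups:
  SupplierD: 54.00
  SupplierC: 132.00
  SupplierF: 217.00
  SupplierE: 260.00
  SupplierA: 315.00
  SupplierG: 390.00

Highest: SupplierG (390.00)
Lowest: SupplierD (54.00)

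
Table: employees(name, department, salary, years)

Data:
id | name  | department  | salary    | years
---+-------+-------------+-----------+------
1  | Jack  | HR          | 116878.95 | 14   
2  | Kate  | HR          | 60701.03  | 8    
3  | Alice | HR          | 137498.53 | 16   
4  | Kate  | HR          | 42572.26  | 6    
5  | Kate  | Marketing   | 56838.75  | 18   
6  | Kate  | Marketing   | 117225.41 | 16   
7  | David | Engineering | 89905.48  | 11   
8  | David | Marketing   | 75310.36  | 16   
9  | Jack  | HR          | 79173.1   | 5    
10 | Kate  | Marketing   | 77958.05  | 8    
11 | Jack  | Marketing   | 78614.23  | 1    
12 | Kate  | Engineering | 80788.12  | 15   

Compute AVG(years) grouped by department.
SELECT department, AVG(years) as result
FROM employees
GROUP BY department

Result:
  Engineering: 13.00
  HR: 9.80
  Marketing: 11.80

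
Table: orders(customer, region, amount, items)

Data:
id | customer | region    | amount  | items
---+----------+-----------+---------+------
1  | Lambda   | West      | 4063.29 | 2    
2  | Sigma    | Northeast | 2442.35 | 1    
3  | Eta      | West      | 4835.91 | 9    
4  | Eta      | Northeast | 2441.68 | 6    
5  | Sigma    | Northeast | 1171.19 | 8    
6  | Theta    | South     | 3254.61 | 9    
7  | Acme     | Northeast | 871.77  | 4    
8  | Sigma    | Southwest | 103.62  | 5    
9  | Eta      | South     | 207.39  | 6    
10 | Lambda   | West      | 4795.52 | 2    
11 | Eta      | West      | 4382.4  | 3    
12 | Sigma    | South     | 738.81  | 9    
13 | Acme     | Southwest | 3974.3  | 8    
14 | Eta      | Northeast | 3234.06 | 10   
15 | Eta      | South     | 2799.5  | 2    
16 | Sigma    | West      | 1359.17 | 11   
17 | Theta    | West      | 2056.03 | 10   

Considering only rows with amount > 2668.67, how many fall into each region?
SELECT region, COUNT(*)
FROM orders
WHERE amount > 2668.67
GROUP BY region

Note: WHERE filters rows before grouping.

Result:
  Northeast: 1
  South: 2
  Southwest: 1
  West: 4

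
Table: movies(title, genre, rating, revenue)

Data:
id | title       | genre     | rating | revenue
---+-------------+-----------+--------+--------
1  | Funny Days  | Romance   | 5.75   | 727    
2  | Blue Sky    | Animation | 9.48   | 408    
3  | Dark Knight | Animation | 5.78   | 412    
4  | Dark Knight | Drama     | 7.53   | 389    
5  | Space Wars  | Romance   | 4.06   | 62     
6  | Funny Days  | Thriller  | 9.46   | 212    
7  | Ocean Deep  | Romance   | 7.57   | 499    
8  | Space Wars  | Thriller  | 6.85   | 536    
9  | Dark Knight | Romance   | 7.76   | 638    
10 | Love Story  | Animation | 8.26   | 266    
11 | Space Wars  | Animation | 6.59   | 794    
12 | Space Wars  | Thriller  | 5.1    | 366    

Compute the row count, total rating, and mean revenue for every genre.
SELECT genre,
       COUNT(*) as cnt,
       SUM(rating) as total_rating,
       AVG(revenue) as avg_revenue
FROM movies
GROUP BY genre

Result:
  Animation: 4 records, 30.11 total rating, 470.00 avg revenue
  Drama: 1 records, 7.53 total rating, 389.00 avg revenue
  Romance: 4 records, 25.14 total rating, 481.50 avg revenue
  Thriller: 3 records, 21.41 total rating, 371.33 avg revenue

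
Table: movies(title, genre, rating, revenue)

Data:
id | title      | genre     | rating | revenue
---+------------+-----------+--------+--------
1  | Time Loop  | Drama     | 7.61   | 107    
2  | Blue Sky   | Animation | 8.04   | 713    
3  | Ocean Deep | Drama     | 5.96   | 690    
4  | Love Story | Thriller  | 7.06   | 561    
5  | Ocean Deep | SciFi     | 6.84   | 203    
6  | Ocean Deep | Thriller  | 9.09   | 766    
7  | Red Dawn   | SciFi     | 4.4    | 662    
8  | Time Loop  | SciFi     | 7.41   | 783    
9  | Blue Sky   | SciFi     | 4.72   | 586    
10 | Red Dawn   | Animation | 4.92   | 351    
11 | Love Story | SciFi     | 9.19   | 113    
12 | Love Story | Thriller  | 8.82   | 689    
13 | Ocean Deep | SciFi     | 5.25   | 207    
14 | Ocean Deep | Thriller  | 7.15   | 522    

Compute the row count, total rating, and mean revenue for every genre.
SELECT genre,
       COUNT(*) as cnt,
       SUM(rating) as total_rating,
       AVG(revenue) as avg_revenue
FROM movies
GROUP BY genre

Result:
  Animation: 2 records, 12.96 total rating, 532.00 avg revenue
  Drama: 2 records, 13.57 total rating, 398.50 avg revenue
  SciFi: 6 records, 37.81 total rating, 425.67 avg revenue
  Thriller: 4 records, 32.12 total rating, 634.50 avg revenue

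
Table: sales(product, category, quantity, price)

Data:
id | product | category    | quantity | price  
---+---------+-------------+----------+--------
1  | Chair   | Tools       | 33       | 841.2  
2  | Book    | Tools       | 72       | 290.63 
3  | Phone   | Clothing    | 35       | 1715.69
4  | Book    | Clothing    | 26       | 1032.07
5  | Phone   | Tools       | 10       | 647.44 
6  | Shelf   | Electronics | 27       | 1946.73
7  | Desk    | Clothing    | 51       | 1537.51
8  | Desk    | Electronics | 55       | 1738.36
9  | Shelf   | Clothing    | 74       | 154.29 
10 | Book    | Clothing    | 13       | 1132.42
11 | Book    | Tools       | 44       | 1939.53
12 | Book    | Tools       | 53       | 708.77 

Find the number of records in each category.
SELECT category, COUNT(*) as count
FROM sales
GROUP BY category

Result:
  Clothing: 5
  Electronics: 2
  Tools: 5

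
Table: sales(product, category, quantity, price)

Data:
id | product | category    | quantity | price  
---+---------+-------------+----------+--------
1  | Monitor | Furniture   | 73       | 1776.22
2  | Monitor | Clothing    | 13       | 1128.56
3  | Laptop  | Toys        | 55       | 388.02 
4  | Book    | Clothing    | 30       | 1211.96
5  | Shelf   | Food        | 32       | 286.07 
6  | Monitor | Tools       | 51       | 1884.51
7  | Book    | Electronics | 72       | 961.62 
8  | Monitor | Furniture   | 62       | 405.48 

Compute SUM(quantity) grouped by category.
SELECT category, SUM(quantity) as result
FROM sales
GROUP BY category

Result:
  Clothing: 43
  Electronics: 72
  Food: 32
  Furniture: 135
  Tools: 51
  Toys: 55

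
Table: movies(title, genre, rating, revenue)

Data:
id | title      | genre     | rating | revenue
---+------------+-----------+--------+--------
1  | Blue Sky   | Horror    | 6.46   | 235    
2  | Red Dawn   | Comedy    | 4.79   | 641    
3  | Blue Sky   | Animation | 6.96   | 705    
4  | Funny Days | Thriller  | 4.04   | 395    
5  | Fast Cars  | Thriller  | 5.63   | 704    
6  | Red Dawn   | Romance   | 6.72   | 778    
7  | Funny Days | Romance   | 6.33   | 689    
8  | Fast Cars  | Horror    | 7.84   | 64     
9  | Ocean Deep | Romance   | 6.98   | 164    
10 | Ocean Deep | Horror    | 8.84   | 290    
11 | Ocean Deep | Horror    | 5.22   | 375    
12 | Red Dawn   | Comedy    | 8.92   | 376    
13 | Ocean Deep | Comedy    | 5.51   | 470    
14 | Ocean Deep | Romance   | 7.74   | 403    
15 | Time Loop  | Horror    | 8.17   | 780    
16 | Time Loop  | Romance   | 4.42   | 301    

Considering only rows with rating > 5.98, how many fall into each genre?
SELECT genre, COUNT(*)
FROM movies
WHERE rating > 5.98
GROUP BY genre

Note: WHERE filters rows before grouping.

Result:
  Animation: 1
  Comedy: 1
  Horror: 4
  Romance: 4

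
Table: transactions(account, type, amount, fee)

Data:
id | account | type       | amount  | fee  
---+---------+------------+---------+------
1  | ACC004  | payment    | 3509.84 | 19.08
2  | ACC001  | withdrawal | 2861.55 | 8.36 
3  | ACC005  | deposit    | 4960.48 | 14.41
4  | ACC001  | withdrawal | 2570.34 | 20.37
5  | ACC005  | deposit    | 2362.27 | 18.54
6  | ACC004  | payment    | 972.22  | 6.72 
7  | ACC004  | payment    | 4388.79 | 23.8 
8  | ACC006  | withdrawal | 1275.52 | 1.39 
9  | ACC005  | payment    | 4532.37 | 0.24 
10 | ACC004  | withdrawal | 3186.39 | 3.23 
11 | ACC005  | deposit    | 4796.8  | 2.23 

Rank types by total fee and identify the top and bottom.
SELECT type, SUM(fee)
FROM transactions
GROUP BY type
ORDER BY SUM(fee)

All groups:
  withdrawal: 33.35
  deposit: 35.18
  payment: 49.84

Highest: payment (49.84)
Lowest: withdrawal (33.35)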